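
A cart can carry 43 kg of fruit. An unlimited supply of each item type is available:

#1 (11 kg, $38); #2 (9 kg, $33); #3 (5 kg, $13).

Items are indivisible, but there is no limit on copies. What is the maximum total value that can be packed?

Best value-per-unit is #2 at 33/9; filling with it alone gives 4×33 = 132.
Optimal mix: 1×#1 + 3×#2 + 1×#3 → weight 43, value 150.

$150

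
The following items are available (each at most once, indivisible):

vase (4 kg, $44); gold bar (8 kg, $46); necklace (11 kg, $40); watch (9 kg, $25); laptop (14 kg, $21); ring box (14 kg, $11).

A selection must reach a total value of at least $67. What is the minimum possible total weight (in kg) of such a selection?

Subsets with value ≥ 67, sorted by total weight:
- vase+gold bar: weight 12, value 90
- vase+watch: weight 13, value 69
Minimum weight: 12 kg.

12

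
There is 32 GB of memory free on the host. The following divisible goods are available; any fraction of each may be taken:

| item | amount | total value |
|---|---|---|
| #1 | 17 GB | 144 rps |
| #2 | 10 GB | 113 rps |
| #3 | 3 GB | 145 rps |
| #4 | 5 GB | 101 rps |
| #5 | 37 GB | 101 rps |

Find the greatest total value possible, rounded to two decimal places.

477.59

Take in order of value per unit:
- #3 (145/3 per unit): all 3 → value 145, running total 145.00
- #4 (101/5 per unit): all 5 → value 101, running total 246.00
- #2 (113/10 per unit): all 10 → value 113, running total 359.00
- #1 (144/17 per unit): 14 of 17 → value 14×144/17 = 118.5882, running total 477.59
Total 477.59.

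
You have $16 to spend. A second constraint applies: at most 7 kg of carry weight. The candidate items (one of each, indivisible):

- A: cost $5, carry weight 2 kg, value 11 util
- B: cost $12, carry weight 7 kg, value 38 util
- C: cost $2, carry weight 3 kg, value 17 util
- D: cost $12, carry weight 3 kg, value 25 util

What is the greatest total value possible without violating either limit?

Feasible sets respecting both limits:
- C+D: cost 14, carry weight 6, value 42
- B: cost 12, carry weight 7, value 38
- A+C: cost 7, carry weight 5, value 28
Best: 42 util.

42 util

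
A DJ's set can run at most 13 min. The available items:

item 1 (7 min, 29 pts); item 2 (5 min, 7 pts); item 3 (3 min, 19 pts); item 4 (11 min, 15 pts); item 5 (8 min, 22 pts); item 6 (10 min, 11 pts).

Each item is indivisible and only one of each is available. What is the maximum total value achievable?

Check high-value combinations within 13 min:
- item 1+item 3: duration 7+3=10, value 29+19=48
- item 3+item 5: duration 3+8=11, value 19+22=41
- item 1+item 2: duration 7+5=12, value 29+7=36
Best: 48 pts.

48 pts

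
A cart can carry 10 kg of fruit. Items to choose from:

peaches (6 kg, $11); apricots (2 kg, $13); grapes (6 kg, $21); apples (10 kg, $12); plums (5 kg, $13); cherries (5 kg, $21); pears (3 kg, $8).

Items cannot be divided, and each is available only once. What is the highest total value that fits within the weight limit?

Check high-value combinations within 10 kg:
- apricots+cherries+pears: weight 2+5+3=10, value 13+21+8=42
- apricots+cherries: weight 2+5=7, value 13+21=34
- apricots+grapes: weight 2+6=8, value 13+21=34
Best: $42.

$42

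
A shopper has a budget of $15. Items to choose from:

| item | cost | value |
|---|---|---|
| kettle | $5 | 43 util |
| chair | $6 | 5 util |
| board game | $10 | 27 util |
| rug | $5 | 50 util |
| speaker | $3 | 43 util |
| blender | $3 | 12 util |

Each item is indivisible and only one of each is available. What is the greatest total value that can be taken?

136 util

Check high-value combinations within $15:
- kettle+rug+speaker: cost 5+5+3=13, value 43+50+43=136
- rug+speaker+blender: cost 5+3+3=11, value 50+43+12=105
- kettle+rug+blender: cost 5+5+3=13, value 43+50+12=105
- kettle+speaker+blender: cost 5+3+3=11, value 43+43+12=98
Best: 136 util.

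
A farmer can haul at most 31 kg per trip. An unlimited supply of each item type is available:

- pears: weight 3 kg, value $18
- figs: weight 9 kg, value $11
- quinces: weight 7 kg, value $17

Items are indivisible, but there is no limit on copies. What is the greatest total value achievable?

Best value-per-unit is pears at 18/3, and filling with it alone uses weight 10×3=30. No mix of the others beats 10×18 = 180.

$180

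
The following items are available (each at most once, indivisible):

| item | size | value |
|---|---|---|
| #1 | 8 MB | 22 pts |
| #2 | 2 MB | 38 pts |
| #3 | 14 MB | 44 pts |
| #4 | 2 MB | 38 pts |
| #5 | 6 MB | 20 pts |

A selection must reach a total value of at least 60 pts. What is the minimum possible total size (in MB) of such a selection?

Subsets with value ≥ 60, sorted by total size:
- #2+#4: size 4, value 76
- #2+#4+#5: size 10, value 96
- #1+#2: size 10, value 60
Minimum size: 4 MB.

4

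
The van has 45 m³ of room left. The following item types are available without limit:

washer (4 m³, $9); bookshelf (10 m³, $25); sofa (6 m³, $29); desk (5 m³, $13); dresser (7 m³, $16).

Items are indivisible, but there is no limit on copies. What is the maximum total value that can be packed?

$203

Best value-per-unit is sofa at 29/6, and filling with it alone uses volume 7×6=42. No mix of the others beats 7×29 = 203.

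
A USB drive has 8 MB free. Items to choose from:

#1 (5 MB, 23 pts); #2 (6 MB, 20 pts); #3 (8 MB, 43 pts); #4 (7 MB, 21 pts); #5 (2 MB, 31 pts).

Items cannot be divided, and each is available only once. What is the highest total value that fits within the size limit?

Check high-value combinations within 8 MB:
- #1+#5: size 5+2=7, value 23+31=54
- #2+#5: size 6+2=8, value 20+31=51
- #3: size 8, value 43
- #5: size 2, value 31
- #1: size 5, value 23
Best: 54 pts.

54 pts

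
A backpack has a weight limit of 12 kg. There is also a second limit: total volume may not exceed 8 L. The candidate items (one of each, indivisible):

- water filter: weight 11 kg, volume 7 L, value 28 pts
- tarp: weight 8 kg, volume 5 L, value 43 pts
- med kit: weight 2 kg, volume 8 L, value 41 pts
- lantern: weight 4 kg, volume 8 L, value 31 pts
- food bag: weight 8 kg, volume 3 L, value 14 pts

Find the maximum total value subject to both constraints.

Feasible sets respecting both limits:
- tarp: weight 8, volume 5, value 43
- med kit: weight 2, volume 8, value 41
- lantern: weight 4, volume 8, value 31
Best: 43 pts.

43 pts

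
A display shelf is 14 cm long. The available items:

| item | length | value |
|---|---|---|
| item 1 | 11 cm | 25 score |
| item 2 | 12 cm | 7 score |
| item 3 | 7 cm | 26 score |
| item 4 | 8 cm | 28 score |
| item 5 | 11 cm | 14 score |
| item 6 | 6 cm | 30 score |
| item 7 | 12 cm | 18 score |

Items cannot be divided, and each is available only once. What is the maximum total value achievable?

Check high-value combinations within 14 cm:
- item 4+item 6: length 8+6=14, value 28+30=58
- item 3+item 6: length 7+6=13, value 26+30=56
- item 6: length 6, value 30
Best: 58 score.

58 score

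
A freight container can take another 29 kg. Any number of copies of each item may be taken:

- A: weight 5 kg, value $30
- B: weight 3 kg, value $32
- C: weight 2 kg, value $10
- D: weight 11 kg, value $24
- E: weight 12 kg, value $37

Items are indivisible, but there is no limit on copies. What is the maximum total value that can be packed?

$298

Best value-per-unit is B at 32/3; filling with it alone gives 9×32 = 288.
Optimal mix: 9×B + 1×C → weight 29, value 298.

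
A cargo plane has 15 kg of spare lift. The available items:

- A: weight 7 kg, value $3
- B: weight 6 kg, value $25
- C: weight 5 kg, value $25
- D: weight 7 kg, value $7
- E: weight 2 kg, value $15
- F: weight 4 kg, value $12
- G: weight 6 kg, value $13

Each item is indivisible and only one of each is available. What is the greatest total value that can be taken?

$65

Check high-value combinations within 15 kg:
- B+C+E: weight 6+5+2=13, value 25+25+15=65
- B+C+F: weight 6+5+4=15, value 25+25+12=62
- C+E+G: weight 5+2+6=13, value 25+15+13=53
- B+E+G: weight 6+2+6=14, value 25+15+13=53
Best: $65.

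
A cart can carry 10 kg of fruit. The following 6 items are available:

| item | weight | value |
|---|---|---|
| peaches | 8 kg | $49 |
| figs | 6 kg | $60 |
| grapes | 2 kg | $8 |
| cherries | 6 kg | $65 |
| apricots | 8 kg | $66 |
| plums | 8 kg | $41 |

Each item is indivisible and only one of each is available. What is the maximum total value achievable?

$74

Check high-value combinations within 10 kg:
- grapes+apricots: weight 2+8=10, value 8+66=74
- grapes+cherries: weight 2+6=8, value 8+65=73
- figs+grapes: weight 6+2=8, value 60+8=68
- apricots: weight 8, value 66
Best: $74.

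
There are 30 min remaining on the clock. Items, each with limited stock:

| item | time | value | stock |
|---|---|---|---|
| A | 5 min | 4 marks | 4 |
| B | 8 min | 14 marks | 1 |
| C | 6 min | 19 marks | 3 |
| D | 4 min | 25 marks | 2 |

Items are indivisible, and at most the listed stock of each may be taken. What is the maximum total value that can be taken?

Best selections within time 30 and stock limits:
- 3×C + 2×D: time 26, value 107
- 1×B + 2×C + 2×D: time 28, value 102
- 1×B + 3×C + 1×D: time 30, value 96
Best: 107 marks.

107 marks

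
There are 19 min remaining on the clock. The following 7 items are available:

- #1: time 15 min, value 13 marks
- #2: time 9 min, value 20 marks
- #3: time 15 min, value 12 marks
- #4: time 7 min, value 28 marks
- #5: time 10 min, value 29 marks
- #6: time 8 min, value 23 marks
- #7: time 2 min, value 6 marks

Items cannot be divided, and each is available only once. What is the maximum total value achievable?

63 marks

Check high-value combinations within 19 min:
- #4+#5+#7: time 7+10+2=19, value 28+29+6=63
- #4+#5: time 7+10=17, value 28+29=57
- #4+#6+#7: time 7+8+2=17, value 28+23+6=57
- #2+#4+#7: time 9+7+2=18, value 20+28+6=54
Best: 63 marks.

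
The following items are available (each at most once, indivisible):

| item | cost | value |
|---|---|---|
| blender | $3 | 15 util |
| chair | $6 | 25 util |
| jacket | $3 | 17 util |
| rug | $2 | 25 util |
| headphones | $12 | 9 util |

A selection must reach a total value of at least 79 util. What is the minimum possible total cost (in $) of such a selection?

14

Subsets with value ≥ 79, sorted by total cost:
- blender+chair+jacket+rug: cost 14, value 82
- blender+chair+jacket+rug+headphones: cost 26, value 91
Minimum cost: 14 $.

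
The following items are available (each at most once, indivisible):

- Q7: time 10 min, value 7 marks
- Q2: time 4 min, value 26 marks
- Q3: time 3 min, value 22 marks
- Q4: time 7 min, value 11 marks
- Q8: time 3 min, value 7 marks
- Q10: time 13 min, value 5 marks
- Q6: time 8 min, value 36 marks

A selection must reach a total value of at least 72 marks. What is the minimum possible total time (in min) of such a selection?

Subsets with value ≥ 72, sorted by total time:
- Q2+Q3+Q6: time 15, value 84
- Q2+Q3+Q8+Q6: time 18, value 91
- Q2+Q4+Q6: time 19, value 73
Minimum time: 15 min.

15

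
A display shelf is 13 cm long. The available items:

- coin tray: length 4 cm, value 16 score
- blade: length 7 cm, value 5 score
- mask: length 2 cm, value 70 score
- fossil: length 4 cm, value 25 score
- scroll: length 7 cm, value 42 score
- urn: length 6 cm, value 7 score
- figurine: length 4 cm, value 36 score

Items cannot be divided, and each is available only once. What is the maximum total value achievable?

148 score

Check high-value combinations within 13 cm:
- mask+scroll+figurine: length 2+7+4=13, value 70+42+36=148
- mask+fossil+scroll: length 2+4+7=13, value 70+25+42=137
- mask+fossil+figurine: length 2+4+4=10, value 70+25+36=131
- coin tray+mask+scroll: length 4+2+7=13, value 16+70+42=128
- coin tray+mask+figurine: length 4+2+4=10, value 16+70+36=122
Best: 148 score.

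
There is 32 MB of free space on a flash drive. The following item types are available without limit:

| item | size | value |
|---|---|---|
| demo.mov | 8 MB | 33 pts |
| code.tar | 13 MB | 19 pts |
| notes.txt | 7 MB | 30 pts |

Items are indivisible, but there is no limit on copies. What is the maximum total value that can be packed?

132 pts

Best value-per-unit is notes.txt at 30/7; filling with it alone gives 4×30 = 120.
Optimal mix: 4×demo.mov → size 32, value 132.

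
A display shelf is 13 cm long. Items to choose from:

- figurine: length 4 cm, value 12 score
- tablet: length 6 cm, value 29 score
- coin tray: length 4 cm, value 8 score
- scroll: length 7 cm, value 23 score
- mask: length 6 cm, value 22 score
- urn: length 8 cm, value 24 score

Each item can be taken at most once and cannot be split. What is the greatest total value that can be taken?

52 score

Check high-value combinations within 13 cm:
- tablet+scroll: length 6+7=13, value 29+23=52
- tablet+mask: length 6+6=12, value 29+22=51
- scroll+mask: length 7+6=13, value 23+22=45
- figurine+tablet: length 4+6=10, value 12+29=41
- tablet+coin tray: length 6+4=10, value 29+8=37
Best: 52 score.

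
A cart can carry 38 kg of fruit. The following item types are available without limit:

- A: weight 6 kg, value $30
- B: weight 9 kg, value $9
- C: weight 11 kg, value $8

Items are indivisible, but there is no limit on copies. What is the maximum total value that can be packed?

Best value-per-unit is A at 30/6, and filling with it alone uses weight 6×6=36. No mix of the others beats 6×30 = 180.

$180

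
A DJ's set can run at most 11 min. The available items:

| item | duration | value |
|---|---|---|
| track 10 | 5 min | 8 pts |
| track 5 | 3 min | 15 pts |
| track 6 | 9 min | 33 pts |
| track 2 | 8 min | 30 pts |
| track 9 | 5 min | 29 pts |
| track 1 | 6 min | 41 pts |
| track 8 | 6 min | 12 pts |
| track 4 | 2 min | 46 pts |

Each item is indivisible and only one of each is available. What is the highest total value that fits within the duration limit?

Check high-value combinations within 11 min:
- track 5+track 1+track 4: duration 3+6+2=11, value 15+41+46=102
- track 5+track 9+track 4: duration 3+5+2=10, value 15+29+46=90
- track 1+track 4: duration 6+2=8, value 41+46=87
- track 6+track 4: duration 9+2=11, value 33+46=79
- track 2+track 4: duration 8+2=10, value 30+46=76
Best: 102 pts.

102 pts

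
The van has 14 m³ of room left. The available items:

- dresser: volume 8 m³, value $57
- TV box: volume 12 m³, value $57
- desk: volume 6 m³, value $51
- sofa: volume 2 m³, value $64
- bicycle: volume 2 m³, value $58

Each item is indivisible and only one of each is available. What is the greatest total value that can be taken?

$179

Check high-value combinations within 14 m³:
- dresser+sofa+bicycle: volume 8+2+2=12, value 57+64+58=179
- desk+sofa+bicycle: volume 6+2+2=10, value 51+64+58=173
- sofa+bicycle: volume 2+2=4, value 64+58=122
- dresser+sofa: volume 8+2=10, value 57+64=121
Best: $179.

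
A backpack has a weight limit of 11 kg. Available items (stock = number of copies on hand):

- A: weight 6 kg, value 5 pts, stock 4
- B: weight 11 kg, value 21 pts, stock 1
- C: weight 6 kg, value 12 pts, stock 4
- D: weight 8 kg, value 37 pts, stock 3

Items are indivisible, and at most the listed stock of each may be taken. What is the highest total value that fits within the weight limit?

Best selections within weight 11 and stock limits:
- 1×D: weight 8, value 37
- 1×B: weight 11, value 21
- 1×C: weight 6, value 12
- 1×A: weight 6, value 5
Best: 37 pts.

37 pts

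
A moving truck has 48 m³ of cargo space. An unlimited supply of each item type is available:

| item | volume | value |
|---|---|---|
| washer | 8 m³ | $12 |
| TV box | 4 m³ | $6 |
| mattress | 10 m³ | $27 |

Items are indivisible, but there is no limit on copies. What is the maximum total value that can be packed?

$120

Best value-per-unit is mattress at 27/10; filling with it alone gives 4×27 = 108.
Optimal mix: 1×washer + 4×mattress → volume 48, value 120.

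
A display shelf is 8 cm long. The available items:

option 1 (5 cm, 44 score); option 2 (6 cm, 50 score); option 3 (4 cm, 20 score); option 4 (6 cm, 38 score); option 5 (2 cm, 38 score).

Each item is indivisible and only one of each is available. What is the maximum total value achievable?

88 score

Check high-value combinations within 8 cm:
- option 2+option 5: length 6+2=8, value 50+38=88
- option 1+option 5: length 5+2=7, value 44+38=82
- option 4+option 5: length 6+2=8, value 38+38=76
- option 3+option 5: length 4+2=6, value 20+38=58
Best: 88 score.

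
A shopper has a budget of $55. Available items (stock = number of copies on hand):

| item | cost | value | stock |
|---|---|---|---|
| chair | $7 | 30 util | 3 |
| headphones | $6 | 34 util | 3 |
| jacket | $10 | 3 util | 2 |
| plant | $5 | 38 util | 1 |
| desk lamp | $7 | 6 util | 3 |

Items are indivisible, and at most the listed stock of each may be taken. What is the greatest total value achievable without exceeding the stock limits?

236 util

Top feasible selections:
- 3×chair + 3×headphones + 1×plant + 1×desk lamp: cost 51, value 236
- 3×chair + 3×headphones + 1×jacket + 1×plant: cost 54, value 233
Best: 236 util.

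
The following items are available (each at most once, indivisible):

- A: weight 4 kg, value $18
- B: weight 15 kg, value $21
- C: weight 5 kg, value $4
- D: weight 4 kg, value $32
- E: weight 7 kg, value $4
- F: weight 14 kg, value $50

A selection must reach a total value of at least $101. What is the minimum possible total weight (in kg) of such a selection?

27

Subsets with value ≥ 101, sorted by total weight:
- A+C+D+F: weight 27, value 104
- A+D+E+F: weight 29, value 104
- B+D+F: weight 33, value 103
Minimum weight: 27 kg.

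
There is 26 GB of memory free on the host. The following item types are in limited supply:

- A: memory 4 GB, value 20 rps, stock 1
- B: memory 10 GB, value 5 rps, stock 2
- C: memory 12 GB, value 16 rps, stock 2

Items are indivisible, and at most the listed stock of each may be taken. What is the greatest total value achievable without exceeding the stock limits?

41 rps

Best selections within memory 26 and stock limits:
- 1×A + 1×B + 1×C: memory 26, value 41
- 1×A + 1×C: memory 16, value 36
- 2×C: memory 24, value 32
Best: 41 rps.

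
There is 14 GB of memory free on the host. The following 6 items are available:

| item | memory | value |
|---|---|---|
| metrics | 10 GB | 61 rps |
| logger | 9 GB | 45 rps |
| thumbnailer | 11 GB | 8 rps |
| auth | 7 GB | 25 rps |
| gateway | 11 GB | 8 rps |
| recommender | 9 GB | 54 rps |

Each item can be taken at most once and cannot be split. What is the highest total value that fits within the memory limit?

Check high-value combinations within 14 GB:
- metrics: memory 10, value 61
- recommender: memory 9, value 54
- logger: memory 9, value 45
Best: 61 rps.

61 rps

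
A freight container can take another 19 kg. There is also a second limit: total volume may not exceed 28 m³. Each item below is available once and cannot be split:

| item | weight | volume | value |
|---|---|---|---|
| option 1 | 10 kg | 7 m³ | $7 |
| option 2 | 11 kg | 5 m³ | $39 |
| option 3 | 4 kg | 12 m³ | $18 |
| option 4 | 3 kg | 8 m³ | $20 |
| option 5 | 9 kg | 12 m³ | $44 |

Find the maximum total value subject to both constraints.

$77

Feasible sets respecting both limits:
- option 2+option 3+option 4: weight 18, volume 25, value 77
- option 4+option 5: weight 12, volume 20, value 64
- option 3+option 5: weight 13, volume 24, value 62
Best: $77.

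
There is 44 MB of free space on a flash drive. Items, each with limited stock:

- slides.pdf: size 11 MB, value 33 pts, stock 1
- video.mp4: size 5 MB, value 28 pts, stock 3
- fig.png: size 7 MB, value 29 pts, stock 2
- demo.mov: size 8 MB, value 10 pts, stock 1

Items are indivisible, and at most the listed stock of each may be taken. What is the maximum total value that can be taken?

175 pts

Top feasible selections:
- 1×slides.pdf + 3×video.mp4 + 2×fig.png: size 40, value 175
- 1×slides.pdf + 2×video.mp4 + 2×fig.png + 1×demo.mov: size 43, value 157
- 1×slides.pdf + 3×video.mp4 + 1×fig.png + 1×demo.mov: size 41, value 156
- 3×video.mp4 + 2×fig.png + 1×demo.mov: size 37, value 152
Best: 175 pts.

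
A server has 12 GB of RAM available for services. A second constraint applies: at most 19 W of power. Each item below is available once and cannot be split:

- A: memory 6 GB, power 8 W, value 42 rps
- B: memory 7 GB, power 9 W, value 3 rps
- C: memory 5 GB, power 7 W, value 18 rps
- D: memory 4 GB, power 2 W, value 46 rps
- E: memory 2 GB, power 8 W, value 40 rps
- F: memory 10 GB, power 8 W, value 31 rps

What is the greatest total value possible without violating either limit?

128 rps

Feasible sets respecting both limits:
- A+D+E: memory 12, power 18, value 128
- C+D+E: memory 11, power 17, value 104
- A+D: memory 10, power 10, value 88
- D+E: memory 6, power 10, value 86
Best: 128 rps.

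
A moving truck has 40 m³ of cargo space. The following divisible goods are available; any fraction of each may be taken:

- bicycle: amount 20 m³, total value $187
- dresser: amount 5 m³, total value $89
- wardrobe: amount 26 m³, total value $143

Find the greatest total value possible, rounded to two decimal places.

Take in order of value per unit:
- dresser (89/5 per unit): all 5 → value 89, running total 89.00
- bicycle (187/20 per unit): all 20 → value 187, running total 276.00
- wardrobe (143/26 per unit): 15 of 26 → value 15×143/26 = 82.5000, running total 358.50
Total 358.50.

358.50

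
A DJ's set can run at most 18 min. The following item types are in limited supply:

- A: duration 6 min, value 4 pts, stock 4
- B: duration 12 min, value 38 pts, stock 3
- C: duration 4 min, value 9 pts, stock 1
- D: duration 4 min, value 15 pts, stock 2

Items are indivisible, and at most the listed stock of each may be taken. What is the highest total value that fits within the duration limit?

Best selections within duration 18 and stock limits:
- 1×B + 1×D: duration 16, value 53
- 1×B + 1×C: duration 16, value 47
- 1×A + 1×C + 2×D: duration 18, value 43
- 1×A + 1×B: duration 18, value 42
Best: 53 pts.

53 pts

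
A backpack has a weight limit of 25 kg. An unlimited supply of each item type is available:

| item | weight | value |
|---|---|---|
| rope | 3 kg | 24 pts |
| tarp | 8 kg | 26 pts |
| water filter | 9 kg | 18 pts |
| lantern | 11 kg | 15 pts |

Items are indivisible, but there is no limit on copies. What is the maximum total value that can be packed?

192 pts

Best value-per-unit is rope at 24/3, and filling with it alone uses weight 8×3=24. No mix of the others beats 8×24 = 192.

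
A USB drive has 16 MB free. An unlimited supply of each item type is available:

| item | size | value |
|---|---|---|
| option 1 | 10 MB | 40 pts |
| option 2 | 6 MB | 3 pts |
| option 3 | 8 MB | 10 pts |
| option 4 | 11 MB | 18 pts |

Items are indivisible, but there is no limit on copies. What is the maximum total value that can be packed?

43 pts

Best value-per-unit is option 1 at 40/10; filling with it alone gives 1×40 = 40.
Optimal mix: 1×option 1 + 1×option 2 → size 16, value 43.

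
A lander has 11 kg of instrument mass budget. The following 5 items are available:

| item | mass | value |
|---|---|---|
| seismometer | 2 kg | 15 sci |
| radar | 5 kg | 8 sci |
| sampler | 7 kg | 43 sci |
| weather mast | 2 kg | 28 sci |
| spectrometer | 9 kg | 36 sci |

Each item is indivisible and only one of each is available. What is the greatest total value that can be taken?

Check high-value combinations within 11 kg:
- seismometer+sampler+weather mast: mass 2+7+2=11, value 15+43+28=86
- sampler+weather mast: mass 7+2=9, value 43+28=71
- weather mast+spectrometer: mass 2+9=11, value 28+36=64
- seismometer+sampler: mass 2+7=9, value 15+43=58
Best: 86 sci.

86 sci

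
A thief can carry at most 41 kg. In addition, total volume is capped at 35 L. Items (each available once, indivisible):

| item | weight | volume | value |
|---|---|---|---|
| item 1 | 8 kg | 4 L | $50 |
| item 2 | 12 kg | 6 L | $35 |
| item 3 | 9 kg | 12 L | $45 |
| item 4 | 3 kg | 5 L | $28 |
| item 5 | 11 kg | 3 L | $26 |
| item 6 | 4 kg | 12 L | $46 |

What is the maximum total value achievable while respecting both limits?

Feasible sets respecting both limits:
- item 1+item 2+item 4+item 5+item 6: weight 38, volume 30, value 185
- item 1+item 2+item 3+item 6: weight 33, volume 34, value 176
- item 1+item 3+item 4+item 6: weight 24, volume 33, value 169
- item 1+item 3+item 5+item 6: weight 32, volume 31, value 167
Best: $185.

$185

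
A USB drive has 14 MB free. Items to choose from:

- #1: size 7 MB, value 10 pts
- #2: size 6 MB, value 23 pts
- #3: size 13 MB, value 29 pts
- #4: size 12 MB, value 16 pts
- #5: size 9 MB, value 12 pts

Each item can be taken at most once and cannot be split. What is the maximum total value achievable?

33 pts

Check high-value combinations within 14 MB:
- #1+#2: size 7+6=13, value 10+23=33
- #3: size 13, value 29
- #2: size 6, value 23
- #4: size 12, value 16
- #5: size 9, value 12
Best: 33 pts.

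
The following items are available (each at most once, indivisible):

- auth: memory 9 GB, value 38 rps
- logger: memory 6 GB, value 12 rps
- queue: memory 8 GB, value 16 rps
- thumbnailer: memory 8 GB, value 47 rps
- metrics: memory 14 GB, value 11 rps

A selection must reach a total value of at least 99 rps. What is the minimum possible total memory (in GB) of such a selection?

Subsets with value ≥ 99, sorted by total memory:
- auth+queue+thumbnailer: memory 25, value 101
- auth+logger+queue+thumbnailer: memory 31, value 113
- auth+logger+thumbnailer+metrics: memory 37, value 108
Minimum memory: 25 GB.

25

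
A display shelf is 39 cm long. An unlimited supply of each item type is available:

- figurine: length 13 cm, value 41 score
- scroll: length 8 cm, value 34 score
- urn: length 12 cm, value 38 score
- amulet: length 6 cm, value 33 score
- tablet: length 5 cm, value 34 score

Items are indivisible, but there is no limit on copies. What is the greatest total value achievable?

Best value-per-unit is tablet at 34/5; filling with it alone gives 7×34 = 238.
Optimal mix: 1×scroll + 6×tablet → length 38, value 238.

238 score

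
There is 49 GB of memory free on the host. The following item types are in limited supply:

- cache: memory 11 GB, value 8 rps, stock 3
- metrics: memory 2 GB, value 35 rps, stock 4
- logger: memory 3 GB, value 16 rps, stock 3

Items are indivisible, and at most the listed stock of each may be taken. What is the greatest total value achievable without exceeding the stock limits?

Best selections within memory 49 and stock limits:
- 2×cache + 4×metrics + 3×logger: memory 39, value 204
- 1×cache + 4×metrics + 3×logger: memory 28, value 196
Best: 204 rps.

204 rps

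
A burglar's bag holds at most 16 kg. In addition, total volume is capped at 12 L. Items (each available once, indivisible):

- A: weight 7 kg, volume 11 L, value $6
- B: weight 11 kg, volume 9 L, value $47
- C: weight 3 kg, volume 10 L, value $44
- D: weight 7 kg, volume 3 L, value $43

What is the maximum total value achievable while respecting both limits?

$47

Feasible sets respecting both limits:
- B: weight 11, volume 9, value 47
- C: weight 3, volume 10, value 44
- D: weight 7, volume 3, value 43
- A: weight 7, volume 11, value 6
Best: $47.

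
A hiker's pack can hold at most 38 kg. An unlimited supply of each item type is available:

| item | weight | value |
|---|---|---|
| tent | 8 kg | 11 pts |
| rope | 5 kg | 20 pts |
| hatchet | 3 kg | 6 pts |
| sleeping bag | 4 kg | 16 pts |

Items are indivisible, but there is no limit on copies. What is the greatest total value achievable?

Best value-per-unit is rope at 20/5; filling with it alone gives 7×20 = 140.
Optimal mix: 6×rope + 2×sleeping bag → weight 38, value 152.

152 pts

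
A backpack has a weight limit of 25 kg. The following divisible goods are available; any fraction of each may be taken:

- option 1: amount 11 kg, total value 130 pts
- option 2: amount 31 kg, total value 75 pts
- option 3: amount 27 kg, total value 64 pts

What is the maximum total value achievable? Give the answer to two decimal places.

163.87

Take in order of value per unit:
- option 1 (130/11 per unit): all 11 → value 130, running total 130.00
- option 2 (75/31 per unit): 14 of 31 → value 14×75/31 = 33.8710, running total 163.87
Total 163.87.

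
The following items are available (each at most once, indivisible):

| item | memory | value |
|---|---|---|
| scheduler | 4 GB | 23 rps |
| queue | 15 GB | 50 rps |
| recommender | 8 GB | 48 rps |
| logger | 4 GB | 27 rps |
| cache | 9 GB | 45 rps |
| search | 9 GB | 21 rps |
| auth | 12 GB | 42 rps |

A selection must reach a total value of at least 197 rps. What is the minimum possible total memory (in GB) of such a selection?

Subsets with value ≥ 197, sorted by total memory:
- scheduler+recommender+logger+cache+search+auth: memory 46, value 206
- queue+recommender+logger+cache+auth: memory 48, value 212
- scheduler+queue+recommender+cache+auth: memory 48, value 208
- scheduler+queue+recommender+logger+cache+search: memory 49, value 214
Minimum memory: 46 GB.

46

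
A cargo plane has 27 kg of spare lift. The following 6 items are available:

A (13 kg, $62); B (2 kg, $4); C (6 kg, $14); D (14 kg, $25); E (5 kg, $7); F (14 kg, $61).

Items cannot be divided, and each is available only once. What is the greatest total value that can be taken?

Check high-value combinations within 27 kg:
- A+F: weight 13+14=27, value 62+61=123
- A+B+C+E: weight 13+2+6+5=26, value 62+4+14+7=87
- A+D: weight 13+14=27, value 62+25=87
Best: $123.

$123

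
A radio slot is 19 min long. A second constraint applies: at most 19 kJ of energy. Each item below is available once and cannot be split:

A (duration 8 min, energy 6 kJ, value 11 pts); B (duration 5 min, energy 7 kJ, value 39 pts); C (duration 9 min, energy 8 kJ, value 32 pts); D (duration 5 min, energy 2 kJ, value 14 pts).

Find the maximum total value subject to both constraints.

Feasible sets respecting both limits:
- B+C+D: duration 19, energy 17, value 85
- B+C: duration 14, energy 15, value 71
- A+B+D: duration 18, energy 15, value 64
- B+D: duration 10, energy 9, value 53
Best: 85 pts.

85 pts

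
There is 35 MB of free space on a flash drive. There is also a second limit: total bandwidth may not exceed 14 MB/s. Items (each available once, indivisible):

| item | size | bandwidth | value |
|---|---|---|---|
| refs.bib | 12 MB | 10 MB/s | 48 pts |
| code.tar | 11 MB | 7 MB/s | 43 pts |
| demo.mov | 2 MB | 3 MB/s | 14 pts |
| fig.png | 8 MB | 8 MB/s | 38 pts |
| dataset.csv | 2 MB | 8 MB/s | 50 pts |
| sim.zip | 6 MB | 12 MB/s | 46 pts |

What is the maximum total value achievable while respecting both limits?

Feasible sets respecting both limits:
- demo.mov+dataset.csv: size 4, bandwidth 11, value 64
- refs.bib+demo.mov: size 14, bandwidth 13, value 62
- code.tar+demo.mov: size 13, bandwidth 10, value 57
Best: 64 pts.

64 pts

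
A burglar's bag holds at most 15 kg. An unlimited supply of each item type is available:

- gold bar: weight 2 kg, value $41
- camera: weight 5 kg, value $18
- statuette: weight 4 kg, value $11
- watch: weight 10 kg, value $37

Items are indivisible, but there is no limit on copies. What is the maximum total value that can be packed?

$287

Best value-per-unit is gold bar at 41/2, and filling with it alone uses weight 7×2=14. No mix of the others beats 7×41 = 287.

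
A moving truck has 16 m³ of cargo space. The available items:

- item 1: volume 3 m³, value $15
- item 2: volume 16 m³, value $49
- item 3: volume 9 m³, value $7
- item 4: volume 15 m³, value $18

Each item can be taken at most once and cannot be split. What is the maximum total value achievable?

This is a 0/1 knapsack; check combinations near the capacity.
- item 2: volume 16, value 49
- item 1+item 3: volume 3+9=12, value 15+7=22
- item 4: volume 15, value 18
- item 1: volume 3, value 15
- item 3: volume 9, value 7
Best: $49.

$49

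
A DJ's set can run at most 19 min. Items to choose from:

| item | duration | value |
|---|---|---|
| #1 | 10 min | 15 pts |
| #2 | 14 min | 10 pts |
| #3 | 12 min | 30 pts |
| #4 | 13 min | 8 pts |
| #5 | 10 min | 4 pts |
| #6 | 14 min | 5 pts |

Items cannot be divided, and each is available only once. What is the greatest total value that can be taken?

This is a 0/1 knapsack; check combinations near the capacity.
- #3: duration 12, value 30
- #1: duration 10, value 15
- #2: duration 14, value 10
Best: 30 pts.

30 pts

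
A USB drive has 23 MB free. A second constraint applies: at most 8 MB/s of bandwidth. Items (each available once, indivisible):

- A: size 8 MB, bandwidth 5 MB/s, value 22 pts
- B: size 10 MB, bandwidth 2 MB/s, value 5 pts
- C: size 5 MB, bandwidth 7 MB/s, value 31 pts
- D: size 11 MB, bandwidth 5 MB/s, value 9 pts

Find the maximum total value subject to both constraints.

31 pts

Feasible sets respecting both limits:
- C: size 5, bandwidth 7, value 31
- A+B: size 18, bandwidth 7, value 27
- A: size 8, bandwidth 5, value 22
Best: 31 pts.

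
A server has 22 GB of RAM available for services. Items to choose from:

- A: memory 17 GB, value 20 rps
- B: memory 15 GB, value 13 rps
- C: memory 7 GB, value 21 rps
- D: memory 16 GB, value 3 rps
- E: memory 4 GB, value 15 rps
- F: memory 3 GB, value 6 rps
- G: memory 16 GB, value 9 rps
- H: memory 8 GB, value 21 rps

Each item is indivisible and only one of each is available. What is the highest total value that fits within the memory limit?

63 rps

Check high-value combinations within 22 GB:
- C+E+F+H: memory 7+4+3+8=22, value 21+15+6+21=63
- C+E+H: memory 7+4+8=19, value 21+15+21=57
- C+F+H: memory 7+3+8=18, value 21+6+21=48
- C+E+F: memory 7+4+3=14, value 21+15+6=42
- C+H: memory 7+8=15, value 21+21=42
Best: 63 rps.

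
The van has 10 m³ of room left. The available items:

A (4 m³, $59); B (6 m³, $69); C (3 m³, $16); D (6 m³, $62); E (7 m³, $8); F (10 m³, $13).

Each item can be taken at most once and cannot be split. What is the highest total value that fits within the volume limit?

Check high-value combinations within 10 m³:
- A+B: volume 4+6=10, value 59+69=128
- A+D: volume 4+6=10, value 59+62=121
- B+C: volume 6+3=9, value 69+16=85
- C+D: volume 3+6=9, value 16+62=78
Best: $128.

$128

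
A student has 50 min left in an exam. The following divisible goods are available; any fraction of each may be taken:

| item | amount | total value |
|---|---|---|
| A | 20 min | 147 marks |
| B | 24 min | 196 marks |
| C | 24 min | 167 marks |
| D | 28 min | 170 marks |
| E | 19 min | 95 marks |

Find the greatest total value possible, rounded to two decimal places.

Take in order of value per unit:
- B (196/24 per unit): all 24 → value 196, running total 196.00
- A (147/20 per unit): all 20 → value 147, running total 343.00
- C (167/24 per unit): 6 of 24 → value 6×167/24 = 41.7500, running total 384.75
Total 384.75.

384.75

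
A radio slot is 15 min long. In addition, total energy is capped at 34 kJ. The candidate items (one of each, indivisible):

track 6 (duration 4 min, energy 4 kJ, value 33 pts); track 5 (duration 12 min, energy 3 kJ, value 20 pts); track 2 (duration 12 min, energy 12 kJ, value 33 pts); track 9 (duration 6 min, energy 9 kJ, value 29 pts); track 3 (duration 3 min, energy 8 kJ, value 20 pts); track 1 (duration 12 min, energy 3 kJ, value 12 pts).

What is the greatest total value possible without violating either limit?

Feasible sets respecting both limits:
- track 6+track 9+track 3: duration 13, energy 21, value 82
- track 6+track 9: duration 10, energy 13, value 62
- track 6+track 3: duration 7, energy 12, value 53
- track 2+track 3: duration 15, energy 20, value 53
Best: 82 pts.

82 pts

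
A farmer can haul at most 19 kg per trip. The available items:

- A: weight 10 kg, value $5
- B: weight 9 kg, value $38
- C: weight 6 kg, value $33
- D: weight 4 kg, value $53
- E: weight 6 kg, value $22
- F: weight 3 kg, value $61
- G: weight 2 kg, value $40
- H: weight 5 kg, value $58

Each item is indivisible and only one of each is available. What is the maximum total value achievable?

$212

Check high-value combinations within 19 kg:
- D+F+G+H: weight 4+3+2+5=14, value 53+61+40+58=212
- C+D+F+H: weight 6+4+3+5=18, value 33+53+61+58=205
- B+F+G+H: weight 9+3+2+5=19, value 38+61+40+58=197
Best: $212.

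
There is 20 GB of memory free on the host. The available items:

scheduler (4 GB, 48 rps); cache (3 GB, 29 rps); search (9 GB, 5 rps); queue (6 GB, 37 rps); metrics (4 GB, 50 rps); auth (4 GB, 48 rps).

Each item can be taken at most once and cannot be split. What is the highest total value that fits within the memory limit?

183 rps

This is a 0/1 knapsack; check combinations near the capacity.
- scheduler+queue+metrics+auth: memory 4+6+4+4=18, value 48+37+50+48=183
- scheduler+cache+metrics+auth: memory 4+3+4+4=15, value 48+29+50+48=175
- scheduler+cache+queue+metrics: memory 4+3+6+4=17, value 48+29+37+50=164
- cache+queue+metrics+auth: memory 3+6+4+4=17, value 29+37+50+48=164
- scheduler+cache+queue+auth: memory 4+3+6+4=17, value 48+29+37+48=162
Best: 183 rps.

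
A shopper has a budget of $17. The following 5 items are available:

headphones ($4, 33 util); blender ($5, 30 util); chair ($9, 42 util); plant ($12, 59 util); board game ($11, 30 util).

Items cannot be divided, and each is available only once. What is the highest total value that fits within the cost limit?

Check high-value combinations within $17:
- headphones+plant: cost 4+12=16, value 33+59=92
- blender+plant: cost 5+12=17, value 30+59=89
- headphones+chair: cost 4+9=13, value 33+42=75
Best: 92 util.

92 util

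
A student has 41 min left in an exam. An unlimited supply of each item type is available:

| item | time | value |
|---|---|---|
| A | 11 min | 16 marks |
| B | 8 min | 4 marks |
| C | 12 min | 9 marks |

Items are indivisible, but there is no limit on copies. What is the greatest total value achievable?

Best value-per-unit is A at 16/11; filling with it alone gives 3×16 = 48.
Optimal mix: 3×A + 1×B → time 41, value 52.

52 marks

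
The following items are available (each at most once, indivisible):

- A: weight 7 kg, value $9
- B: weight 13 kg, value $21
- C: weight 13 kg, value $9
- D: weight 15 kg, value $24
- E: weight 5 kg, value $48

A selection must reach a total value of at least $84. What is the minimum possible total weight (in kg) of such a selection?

Subsets with value ≥ 84, sorted by total weight:
- B+D+E: weight 33, value 93
- A+B+C+E: weight 38, value 87
Minimum weight: 33 kg.

33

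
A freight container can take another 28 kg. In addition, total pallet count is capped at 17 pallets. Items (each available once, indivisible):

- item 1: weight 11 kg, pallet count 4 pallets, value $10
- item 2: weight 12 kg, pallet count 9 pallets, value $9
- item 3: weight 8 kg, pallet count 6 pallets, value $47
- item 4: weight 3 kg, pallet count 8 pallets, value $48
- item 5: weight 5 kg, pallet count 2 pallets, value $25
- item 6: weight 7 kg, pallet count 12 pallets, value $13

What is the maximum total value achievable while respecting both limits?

$120

Feasible sets respecting both limits:
- item 3+item 4+item 5: weight 16, pallet count 16, value 120
- item 3+item 4: weight 11, pallet count 14, value 95
- item 1+item 4+item 5: weight 19, pallet count 14, value 83
- item 1+item 3+item 5: weight 24, pallet count 12, value 82
Best: $120.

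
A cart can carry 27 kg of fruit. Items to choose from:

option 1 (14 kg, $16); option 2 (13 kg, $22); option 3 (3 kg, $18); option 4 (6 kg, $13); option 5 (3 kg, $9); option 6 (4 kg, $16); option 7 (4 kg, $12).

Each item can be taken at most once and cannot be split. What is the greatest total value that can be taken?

$77

Check high-value combinations within 27 kg:
- option 2+option 3+option 5+option 6+option 7: weight 13+3+3+4+4=27, value 22+18+9+16+12=77
- option 2+option 3+option 4+option 6: weight 13+3+6+4=26, value 22+18+13+16=69
- option 3+option 4+option 5+option 6+option 7: weight 3+6+3+4+4=20, value 18+13+9+16+12=68
- option 2+option 3+option 6+option 7: weight 13+3+4+4=24, value 22+18+16+12=68
- option 2+option 3+option 5+option 6: weight 13+3+3+4=23, value 22+18+9+16=65
Best: $77.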